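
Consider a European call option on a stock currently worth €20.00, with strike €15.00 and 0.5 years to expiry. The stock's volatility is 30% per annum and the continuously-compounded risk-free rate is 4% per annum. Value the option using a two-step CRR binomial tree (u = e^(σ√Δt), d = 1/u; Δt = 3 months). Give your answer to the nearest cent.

€5.34

CRR parameters: u = e^(σ√Δt) = e^(0.3·√0.25) = 1.1618, d = 1/u = 0.8607
Per-period rate: rΔt = 0.04·0.25 = 0.01, so R = e^0.01 = 1.0101
Risk-neutral probability p = (e^0.01 − 0.8607)/(1.1618 − 0.8607) = 0.1493/0.3011 = 0.4959
Terminal stock prices: S_uu = 27, S_ud = 20, S_dd = 14.82
Terminal payoffs (S − K): max(12, 0) = 12, max(5, 0) = 5, max(-0.1836, 0) = 0
Node u (S = 23.24): V_u = e^(−0.01)·[0.4959·11.9972 + 0.5041·5.0000] = 8.3859
Node d (S = 17.21): V_d = e^(−0.01)·[0.4959·5.0000 + 0.5041·0.0000] = 2.4551
Node 0 (S = 20): V_0 = e^(−0.01)·[0.4959·8.3859 + 0.5041·2.4551] = 5.3428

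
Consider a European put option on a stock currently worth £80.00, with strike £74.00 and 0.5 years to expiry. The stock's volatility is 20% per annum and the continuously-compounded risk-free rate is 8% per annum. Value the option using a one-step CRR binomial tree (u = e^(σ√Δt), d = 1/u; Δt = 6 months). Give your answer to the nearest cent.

CRR parameters: u = e^(σ√Δt) = e^(0.2·√0.5) = 1.1519, d = 1/u = 0.8681
Per-period rate: rΔt = 0.08·0.5 = 0.04, so R = e^0.04 = 1.0408
Risk-neutral probability p = (e^0.04 − 0.8681)/(1.1519 − 0.8681) = 0.1727/0.2838 = 0.6085
Terminal stock prices: S_u = 92.15, S_d = 69.45
Terminal payoffs (K − S): max(-18.15, 0) = 0, max(4.55, 0) = 4.55
Node 0 (S = 80): V_0 = e^(−0.04)·[0.6085·0.0000 + 0.3915·4.5501] = 1.7115

£1.71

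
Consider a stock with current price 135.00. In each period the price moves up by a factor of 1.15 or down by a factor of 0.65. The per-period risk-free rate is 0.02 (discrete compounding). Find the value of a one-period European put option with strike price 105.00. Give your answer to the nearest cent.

4.40

Risk-neutral probability p = (1 + 0.02 − 0.65)/(1.15 − 0.65) = 0.3700/0.5000 = 0.7400
Terminal stock prices: S_u = 155.2, S_d = 87.75
Terminal payoffs (K − S): max(-50.25, 0) = 0, max(17.25, 0) = 17.25
Node 0 (S = 135): V_0 = 1/1.02·[0.7400·0.0000 + 0.2600·17.2500] = 4.3971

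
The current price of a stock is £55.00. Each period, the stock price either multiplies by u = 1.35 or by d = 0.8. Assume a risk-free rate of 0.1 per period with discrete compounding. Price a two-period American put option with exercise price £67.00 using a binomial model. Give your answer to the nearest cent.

£12.00

Risk-neutral probability p = (1 + 0.1 − 0.8)/(1.35 − 0.8) = 0.3000/0.5500 = 0.5455
Terminal stock prices: S_uu = 100.2, S_ud = 59.4, S_dd = 35.2
Terminal payoffs (K − S): max(-33.24, 0) = 0, max(7.6, 0) = 7.6, max(31.8, 0) = 31.8
Node u (S = 74.25): continuation = 1/1.1·[0.5455·0.0000 + 0.4545·7.6000] = 3.1405; exercise value = 0.0000 ≤ continuation, so V_u = 3.1405
Node d (S = 44): continuation = 1/1.1·[0.5455·7.6000 + 0.4545·31.8000] = 16.9091; exercise value = 23.0000 > continuation, so V_d = 23.0000 (exercise)
Node 0 (S = 55): continuation = 1/1.1·[0.5455·3.1405 + 0.4545·23.0000] = 11.0614; exercise value = 12.0000 > continuation, so V_0 = 12.0000 (exercise)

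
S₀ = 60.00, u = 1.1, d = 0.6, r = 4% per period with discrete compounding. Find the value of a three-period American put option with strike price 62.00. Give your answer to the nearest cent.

Risk-neutral probability p = (1 + 0.04 − 0.6)/(1.1 − 0.6) = 0.4400/0.5000 = 0.8800
Terminal stock prices: S_uuu = 79.86, S_uud = 43.56, S_udd = 23.76, S_ddd = 12.96
Terminal payoffs (K − S): max(-17.86, 0) = 0, max(18.44, 0) = 18.44, max(38.24, 0) = 38.24, max(49.04, 0) = 49.04
Node uu (S = 72.6): continuation = 1/1.04·[0.8800·0.0000 + 0.1200·18.4400] = 2.1277; exercise value = 0.0000 ≤ continuation, so V_uu = 2.1277
Node ud (S = 39.6): continuation = 1/1.04·[0.8800·18.4400 + 0.1200·38.2400] = 20.0154; exercise value = 22.4000 > continuation, so V_ud = 22.4000 (exercise)
Node dd (S = 21.6): continuation = 1/1.04·[0.8800·38.2400 + 0.1200·49.0400] = 38.0154; exercise value = 40.4000 > continuation, so V_dd = 40.4000 (exercise)
Node u (S = 66): continuation = 1/1.04·[0.8800·2.1277 + 0.1200·22.4000] = 4.3850; exercise value = 0.0000 ≤ continuation, so V_u = 4.3850
Node d (S = 36): continuation = 1/1.04·[0.8800·22.4000 + 0.1200·40.4000] = 23.6154; exercise value = 26.0000 > continuation, so V_d = 26.0000 (exercise)
Node 0 (S = 60): continuation = 1/1.04·[0.8800·4.3850 + 0.1200·26.0000] = 6.7104; exercise value = 2.0000 ≤ continuation, so V_0 = 6.7104

6.71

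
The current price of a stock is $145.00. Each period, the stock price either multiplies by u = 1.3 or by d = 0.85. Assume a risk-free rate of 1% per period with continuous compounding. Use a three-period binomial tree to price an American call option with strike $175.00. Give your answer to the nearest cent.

$14.17

Risk-neutral probability p = (e^0.01 − 0.85)/(1.3 − 0.85) = 0.1601/0.4500 = 0.3557
Terminal stock prices: S_uuu = 318.6, S_uud = 208.3, S_udd = 136.2, S_ddd = 89.05
Terminal payoffs (S − K): max(143.6, 0) = 143.6, max(33.29, 0) = 33.29, max(-38.81, 0) = 0, max(-85.95, 0) = 0
Node uu (S = 245.1): continuation = e^(−0.01)·[0.3557·143.5650 + 0.6443·33.2925] = 71.7913; exercise value = 70.0500 ≤ continuation, so V_uu = 71.7913
Node ud (S = 160.2): continuation = e^(−0.01)·[0.3557·33.2925 + 0.6443·0.0000] = 11.7232; exercise value = 0.0000 ≤ continuation, so V_ud = 11.7232
Node dd (S = 104.8): continuation = e^(−0.01)·[0.3557·0.0000 + 0.6443·0.0000] = 0.0000; exercise value = 0.0000 ≤ continuation, so V_dd = 0.0000
Node u (S = 188.5): continuation = e^(−0.01)·[0.3557·71.7913 + 0.6443·11.7232] = 32.7582; exercise value = 13.5000 ≤ continuation, so V_u = 32.7582
Node d (S = 123.2): continuation = e^(−0.01)·[0.3557·11.7232 + 0.6443·0.0000] = 4.1281; exercise value = 0.0000 ≤ continuation, so V_d = 4.1281
Node 0 (S = 145): continuation = e^(−0.01)·[0.3557·32.7582 + 0.6443·4.1281] = 14.1685; exercise value = 0.0000 ≤ continuation, so V_0 = 14.1685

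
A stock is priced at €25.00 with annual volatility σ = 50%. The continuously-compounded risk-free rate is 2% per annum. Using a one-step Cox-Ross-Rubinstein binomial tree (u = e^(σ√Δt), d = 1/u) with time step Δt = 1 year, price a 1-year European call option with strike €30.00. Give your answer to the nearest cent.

CRR parameters: u = e^(σ√Δt) = e^(0.5·√1) = 1.6487, d = 1/u = 0.6065
Per-period rate: rΔt = 0.02·1 = 0.02, so R = e^0.02 = 1.0202
Risk-neutral probability p = (e^0.02 − 0.6065)/(1.6487 − 0.6065) = 0.4137/1.0422 = 0.3969
Terminal stock prices: S_u = 41.22, S_d = 15.16
Terminal payoffs (S − K): max(11.22, 0) = 11.22, max(-14.84, 0) = 0
Node 0 (S = 25): V_0 = e^(−0.02)·[0.3969·11.2180 + 0.6031·0.0000] = 4.3645

€4.36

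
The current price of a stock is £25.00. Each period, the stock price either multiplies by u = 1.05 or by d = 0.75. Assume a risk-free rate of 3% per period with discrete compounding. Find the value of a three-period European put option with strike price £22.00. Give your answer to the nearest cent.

Risk-neutral probability p = (1 + 0.03 − 0.75)/(1.05 − 0.75) = 0.2800/0.3000 = 0.9333
Terminal stock prices: S_uuu = 28.94, S_uud = 20.67, S_udd = 14.77, S_ddd = 10.55
Terminal payoffs (K − S): max(-6.941, 0) = 0, max(1.328, 0) = 1.328, max(7.234, 0) = 7.234, max(11.45, 0) = 11.45
Node uu (S = 27.56): V_uu = 1/1.03·[0.9333·0.0000 + 0.0667·1.3281] = 0.0860
Node ud (S = 19.69): V_ud = 1/1.03·[0.9333·1.3281 + 0.0667·7.2344] = 1.6717
Node dd (S = 14.06): V_dd = 1/1.03·[0.9333·7.2344 + 0.0667·11.4531] = 7.2967
Node u (S = 26.25): V_u = 1/1.03·[0.9333·0.0860 + 0.0667·1.6717] = 0.1861
Node d (S = 18.75): V_d = 1/1.03·[0.9333·1.6717 + 0.0667·7.2967] = 1.9871
Node 0 (S = 25): V_0 = 1/1.03·[0.9333·0.1861 + 0.0667·1.9871] = 0.2972

£0.30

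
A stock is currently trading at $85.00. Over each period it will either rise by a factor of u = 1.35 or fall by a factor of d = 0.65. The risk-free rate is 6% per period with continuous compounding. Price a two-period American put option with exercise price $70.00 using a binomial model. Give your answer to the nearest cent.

$5.72

Risk-neutral probability p = (e^0.06 − 0.65)/(1.35 − 0.65) = 0.4118/0.7000 = 0.5883
Terminal stock prices: S_uu = 154.9, S_ud = 74.59, S_dd = 35.91
Terminal payoffs (K − S): max(-84.91, 0) = 0, max(-4.588, 0) = 0, max(34.09, 0) = 34.09
Node u (S = 114.8): continuation = e^(−0.06)·[0.5883·0.0000 + 0.4117·0.0000] = 0.0000; exercise value = 0.0000 ≤ continuation, so V_u = 0.0000
Node d (S = 55.25): continuation = e^(−0.06)·[0.5883·0.0000 + 0.4117·34.0875] = 13.2153; exercise value = 14.7500 > continuation, so V_d = 14.7500 (exercise)
Node 0 (S = 85): continuation = e^(−0.06)·[0.5883·0.0000 + 0.4117·14.7500] = 5.7184; exercise value = 0.0000 ≤ continuation, so V_0 = 5.7184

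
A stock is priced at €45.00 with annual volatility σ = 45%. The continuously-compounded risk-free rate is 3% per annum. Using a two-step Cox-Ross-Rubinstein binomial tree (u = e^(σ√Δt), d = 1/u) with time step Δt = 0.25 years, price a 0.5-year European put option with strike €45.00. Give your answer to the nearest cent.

CRR parameters: u = e^(σ√Δt) = e^(0.45·√0.25) = 1.2523, d = 1/u = 0.7985
Per-period rate: rΔt = 0.03·0.25 = 0.0075, so R = e^0.0075 = 1.0075
Risk-neutral probability p = (e^0.0075 − 0.7985)/(1.2523 − 0.7985) = 0.2090/0.4538 = 0.4606
Terminal stock prices: S_uu = 70.57, S_ud = 45, S_dd = 28.69
Terminal payoffs (K − S): max(-25.57, 0) = 0, max(0, 0) = 0, max(16.31, 0) = 16.31
Node u (S = 56.35): V_u = e^(−0.0075)·[0.4606·0.0000 + 0.5394·0.0000] = 0.0000
Node d (S = 35.93): V_d = e^(−0.0075)·[0.4606·0.0000 + 0.5394·16.3067] = 8.7305
Node 0 (S = 45): V_0 = e^(−0.0075)·[0.4606·0.0000 + 0.5394·8.7305] = 4.6743

€4.67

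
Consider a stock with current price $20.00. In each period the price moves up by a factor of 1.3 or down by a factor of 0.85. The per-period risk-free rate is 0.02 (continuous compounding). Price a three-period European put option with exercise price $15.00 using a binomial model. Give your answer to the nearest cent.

Risk-neutral probability p = (e^0.02 − 0.85)/(1.3 − 0.85) = 0.1702/0.4500 = 0.3782
Terminal stock prices: S_uuu = 43.94, S_uud = 28.73, S_udd = 18.78, S_ddd = 12.28
Terminal payoffs (K − S): max(-28.94, 0) = 0, max(-13.73, 0) = 0, max(-3.785, 0) = 0, max(2.718, 0) = 2.718
Node uu (S = 33.8): V_uu = e^(−0.02)·[0.3782·0.0000 + 0.6218·0.0000] = 0.0000
Node ud (S = 22.1): V_ud = e^(−0.02)·[0.3782·0.0000 + 0.6218·0.0000] = 0.0000
Node dd (S = 14.45): V_dd = e^(−0.02)·[0.3782·0.0000 + 0.6218·2.7175] = 1.6562
Node u (S = 26): V_u = e^(−0.02)·[0.3782·0.0000 + 0.6218·0.0000] = 0.0000
Node d (S = 17): V_d = e^(−0.02)·[0.3782·0.0000 + 0.6218·1.6562] = 1.0094
Node 0 (S = 20): V_0 = e^(−0.02)·[0.3782·0.0000 + 0.6218·1.0094] = 0.6152

$0.62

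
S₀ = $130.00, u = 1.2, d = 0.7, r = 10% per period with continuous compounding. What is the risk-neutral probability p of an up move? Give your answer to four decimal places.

p = 0.8103

Risk-neutral probability p = (e^0.1 − 0.7)/(1.2 − 0.7) = 0.4052/0.5000 = 0.8103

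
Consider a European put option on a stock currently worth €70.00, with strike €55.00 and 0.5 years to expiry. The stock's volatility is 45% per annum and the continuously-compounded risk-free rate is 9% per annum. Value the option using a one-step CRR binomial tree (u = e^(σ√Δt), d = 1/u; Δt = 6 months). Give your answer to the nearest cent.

CRR parameters: u = e^(σ√Δt) = e^(0.45·√0.5) = 1.3746, d = 1/u = 0.7275
Per-period rate: rΔt = 0.09·0.5 = 0.045, so R = e^0.045 = 1.0460
Risk-neutral probability p = (e^0.045 − 0.7275)/(1.3746 − 0.7275) = 0.3186/0.6472 = 0.4922
Terminal stock prices: S_u = 96.23, S_d = 50.92
Terminal payoffs (K − S): max(-41.23, 0) = 0, max(4.078, 0) = 4.078
Node 0 (S = 70): V_0 = e^(−0.045)·[0.4922·0.0000 + 0.5078·4.0779] = 1.9795

€1.98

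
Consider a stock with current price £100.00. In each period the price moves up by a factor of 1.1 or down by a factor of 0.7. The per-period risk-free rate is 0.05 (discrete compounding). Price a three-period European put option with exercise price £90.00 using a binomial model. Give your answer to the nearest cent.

£2.69

Risk-neutral probability p = (1 + 0.05 − 0.7)/(1.1 − 0.7) = 0.3500/0.4000 = 0.8750
Terminal stock prices: S_uuu = 133.1, S_uud = 84.7, S_udd = 53.9, S_ddd = 34.3
Terminal payoffs (K − S): max(-43.1, 0) = 0, max(5.3, 0) = 5.3, max(36.1, 0) = 36.1, max(55.7, 0) = 55.7
Node uu (S = 121): V_uu = 1/1.05·[0.8750·0.0000 + 0.1250·5.3000] = 0.6310
Node ud (S = 77): V_ud = 1/1.05·[0.8750·5.3000 + 0.1250·36.1000] = 8.7143
Node dd (S = 49): V_dd = 1/1.05·[0.8750·36.1000 + 0.1250·55.7000] = 36.7143
Node u (S = 110): V_u = 1/1.05·[0.8750·0.6310 + 0.1250·8.7143] = 1.5632
Node d (S = 70): V_d = 1/1.05·[0.8750·8.7143 + 0.1250·36.7143] = 11.6327
Node 0 (S = 100): V_0 = 1/1.05·[0.8750·1.5632 + 0.1250·11.6327] = 2.6875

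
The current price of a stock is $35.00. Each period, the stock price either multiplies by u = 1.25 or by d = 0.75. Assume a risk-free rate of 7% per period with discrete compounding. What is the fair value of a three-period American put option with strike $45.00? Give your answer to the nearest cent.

$10.00

Risk-neutral probability p = (1 + 0.07 − 0.75)/(1.25 − 0.75) = 0.3200/0.5000 = 0.6400
Terminal stock prices: S_uuu = 68.36, S_uud = 41.02, S_udd = 24.61, S_ddd = 14.77
Terminal payoffs (K − S): max(-23.36, 0) = 0, max(3.984, 0) = 3.984, max(20.39, 0) = 20.39, max(30.23, 0) = 30.23
Node uu (S = 54.69): continuation = 1/1.07·[0.6400·0.0000 + 0.3600·3.9844] = 1.3405; exercise value = 0.0000 ≤ continuation, so V_uu = 1.3405
Node ud (S = 32.81): continuation = 1/1.07·[0.6400·3.9844 + 0.3600·20.3906] = 9.2436; exercise value = 12.1875 > continuation, so V_ud = 12.1875 (exercise)
Node dd (S = 19.69): continuation = 1/1.07·[0.6400·20.3906 + 0.3600·30.2344] = 22.3686; exercise value = 25.3125 > continuation, so V_dd = 25.3125 (exercise)
Node u (S = 43.75): continuation = 1/1.07·[0.6400·1.3405 + 0.3600·12.1875] = 4.9023; exercise value = 1.2500 ≤ continuation, so V_u = 4.9023
Node d (S = 26.25): continuation = 1/1.07·[0.6400·12.1875 + 0.3600·25.3125] = 15.8061; exercise value = 18.7500 > continuation, so V_d = 18.7500 (exercise)
Node 0 (S = 35): continuation = 1/1.07·[0.6400·4.9023 + 0.3600·18.7500] = 9.2406; exercise value = 10.0000 > continuation, so V_0 = 10.0000 (exercise)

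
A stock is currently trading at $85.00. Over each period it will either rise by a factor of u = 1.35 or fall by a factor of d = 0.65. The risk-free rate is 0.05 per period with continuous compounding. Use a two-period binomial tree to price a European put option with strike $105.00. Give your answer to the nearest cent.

$24.85

Risk-neutral probability p = (e^0.05 − 0.65)/(1.35 − 0.65) = 0.4013/0.7000 = 0.5732
Terminal stock prices: S_uu = 154.9, S_ud = 74.59, S_dd = 35.91
Terminal payoffs (K − S): max(-49.91, 0) = 0, max(30.41, 0) = 30.41, max(69.09, 0) = 69.09
Node u (S = 114.8): V_u = e^(−0.05)·[0.5732·0.0000 + 0.4268·30.4125] = 12.3457
Node d (S = 55.25): V_d = e^(−0.05)·[0.5732·30.4125 + 0.4268·69.0875] = 44.6291
Node 0 (S = 85): V_0 = e^(−0.05)·[0.5732·12.3457 + 0.4268·44.6291] = 24.8488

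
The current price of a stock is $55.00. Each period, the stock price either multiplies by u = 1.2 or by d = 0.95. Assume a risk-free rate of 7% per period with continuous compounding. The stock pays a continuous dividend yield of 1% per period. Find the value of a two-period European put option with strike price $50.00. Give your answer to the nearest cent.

$0.10

Per-period risk-free factor R = e^0.07 = 1.0725; dividend-adjusted growth = e^(0.07−0.01) = 1.0618.
Risk-neutral probability p = (1.0618 − 0.95)/(1.2 − 0.95) = 0.1118/0.2500 = 0.4473
Terminal stock prices: S_uu = 79.2, S_ud = 62.7, S_dd = 49.64
Terminal payoffs (K − S): max(-29.2, 0) = 0, max(-12.7, 0) = 0, max(0.3625, 0) = 0.3625
Node u (S = 66): V_u = e^(−0.07)·[0.4473·0.0000 + 0.5527·0.0000] = 0.0000
Node d (S = 52.25): V_d = e^(−0.07)·[0.4473·0.0000 + 0.5527·0.3625] = 0.1868
Node 0 (S = 55): V_0 = e^(−0.07)·[0.4473·0.0000 + 0.5527·0.1868] = 0.0963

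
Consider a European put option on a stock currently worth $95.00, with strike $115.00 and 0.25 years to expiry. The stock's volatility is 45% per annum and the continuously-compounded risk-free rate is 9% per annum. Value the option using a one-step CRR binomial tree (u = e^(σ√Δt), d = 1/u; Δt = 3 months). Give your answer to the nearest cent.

$19.36

CRR parameters: u = e^(σ√Δt) = e^(0.45·√0.25) = 1.2523, d = 1/u = 0.7985
Per-period rate: rΔt = 0.09·0.25 = 0.0225, so R = e^0.0225 = 1.0228
Risk-neutral probability p = (e^0.0225 − 0.7985)/(1.2523 − 0.7985) = 0.2242/0.4538 = 0.4941
Terminal stock prices: S_u = 119, S_d = 75.86
Terminal payoffs (K − S): max(-3.971, 0) = 0, max(39.14, 0) = 39.14
Node 0 (S = 95): V_0 = e^(−0.0225)·[0.4941·0.0000 + 0.5059·39.1410] = 19.3598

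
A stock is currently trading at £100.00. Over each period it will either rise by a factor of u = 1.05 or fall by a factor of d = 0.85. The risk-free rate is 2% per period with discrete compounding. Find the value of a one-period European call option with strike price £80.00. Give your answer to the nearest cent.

Risk-neutral probability p = (1 + 0.02 − 0.85)/(1.05 − 0.85) = 0.1700/0.2000 = 0.8500
Terminal stock prices: S_u = 105, S_d = 85
Terminal payoffs (S − K): max(25, 0) = 25, max(5, 0) = 5
Node 0 (S = 100): V_0 = 1/1.02·[0.8500·25.0000 + 0.1500·5.0000] = 21.5686

£21.57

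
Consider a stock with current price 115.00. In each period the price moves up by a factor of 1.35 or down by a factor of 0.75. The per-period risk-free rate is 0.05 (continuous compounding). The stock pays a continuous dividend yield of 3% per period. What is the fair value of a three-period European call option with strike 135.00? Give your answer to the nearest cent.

18.02

Per-period risk-free factor R = e^0.05 = 1.0513; dividend-adjusted growth = e^(0.05−0.03) = 1.0202.
Risk-neutral probability p = (1.0202 − 0.75)/(1.35 − 0.75) = 0.2702/0.6000 = 0.4503
Terminal stock prices: S_uuu = 282.9, S_uud = 157.2, S_udd = 87.33, S_ddd = 48.52
Terminal payoffs (S − K): max(147.9, 0) = 147.9, max(22.19, 0) = 22.19, max(-47.67, 0) = 0, max(-86.48, 0) = 0
Node uu (S = 209.6): V_uu = e^(−0.05)·[0.4503·147.9431 + 0.5497·22.1906] = 74.9773
Node ud (S = 116.4): V_ud = e^(−0.05)·[0.4503·22.1906 + 0.5497·0.0000] = 9.5059
Node dd (S = 64.69): V_dd = e^(−0.05)·[0.4503·0.0000 + 0.5497·0.0000] = 0.0000
Node u (S = 155.2): V_u = e^(−0.05)·[0.4503·74.9773 + 0.5497·9.5059] = 37.0884
Node d (S = 86.25): V_d = e^(−0.05)·[0.4503·9.5059 + 0.5497·0.0000] = 4.0720
Node 0 (S = 115): V_0 = e^(−0.05)·[0.4503·37.0884 + 0.5497·4.0720] = 18.0167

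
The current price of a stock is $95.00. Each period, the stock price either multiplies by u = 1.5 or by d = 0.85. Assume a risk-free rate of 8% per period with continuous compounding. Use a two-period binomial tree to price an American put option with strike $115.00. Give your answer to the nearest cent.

$20.27

Risk-neutral probability p = (e^0.08 − 0.85)/(1.5 − 0.85) = 0.2333/0.6500 = 0.3589
Terminal stock prices: S_uu = 213.8, S_ud = 121.1, S_dd = 68.64
Terminal payoffs (K − S): max(-98.75, 0) = 0, max(-6.125, 0) = 0, max(46.36, 0) = 46.36
Node u (S = 142.5): continuation = e^(−0.08)·[0.3589·0.0000 + 0.6411·0.0000] = 0.0000; exercise value = 0.0000 ≤ continuation, so V_u = 0.0000
Node d (S = 80.75): continuation = e^(−0.08)·[0.3589·0.0000 + 0.6411·46.3625] = 27.4376; exercise value = 34.2500 > continuation, so V_d = 34.2500 (exercise)
Node 0 (S = 95): continuation = e^(−0.08)·[0.3589·0.0000 + 0.6411·34.2500] = 20.2694; exercise value = 20.0000 ≤ continuation, so V_0 = 20.2694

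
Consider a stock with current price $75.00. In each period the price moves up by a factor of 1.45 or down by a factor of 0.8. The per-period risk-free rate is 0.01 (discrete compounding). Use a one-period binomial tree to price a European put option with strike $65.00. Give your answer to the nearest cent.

Risk-neutral probability p = (1 + 0.01 − 0.8)/(1.45 − 0.8) = 0.2100/0.6500 = 0.3231
Terminal stock prices: S_u = 108.8, S_d = 60
Terminal payoffs (K − S): max(-43.75, 0) = 0, max(5, 0) = 5
Node 0 (S = 75): V_0 = 1/1.01·[0.3231·0.0000 + 0.6769·5.0000] = 3.3511

$3.35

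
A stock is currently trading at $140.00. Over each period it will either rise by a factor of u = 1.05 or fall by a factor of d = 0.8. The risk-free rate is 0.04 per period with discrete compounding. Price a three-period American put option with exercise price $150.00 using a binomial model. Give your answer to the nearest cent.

$10.00

Risk-neutral probability p = (1 + 0.04 − 0.8)/(1.05 − 0.8) = 0.2400/0.2500 = 0.9600
Terminal stock prices: S_uuu = 162.1, S_uud = 123.5, S_udd = 94.08, S_ddd = 71.68
Terminal payoffs (K − S): max(-12.07, 0) = 0, max(26.52, 0) = 26.52, max(55.92, 0) = 55.92, max(78.32, 0) = 78.32
Node uu (S = 154.3): continuation = 1/1.04·[0.9600·0.0000 + 0.0400·26.5200] = 1.0200; exercise value = 0.0000 ≤ continuation, so V_uu = 1.0200
Node ud (S = 117.6): continuation = 1/1.04·[0.9600·26.5200 + 0.0400·55.9200] = 26.6308; exercise value = 32.4000 > continuation, so V_ud = 32.4000 (exercise)
Node dd (S = 89.6): continuation = 1/1.04·[0.9600·55.9200 + 0.0400·78.3200] = 54.6308; exercise value = 60.4000 > continuation, so V_dd = 60.4000 (exercise)
Node u (S = 147): continuation = 1/1.04·[0.9600·1.0200 + 0.0400·32.4000] = 2.1877; exercise value = 3.0000 > continuation, so V_u = 3.0000 (exercise)
Node d (S = 112): continuation = 1/1.04·[0.9600·32.4000 + 0.0400·60.4000] = 32.2308; exercise value = 38.0000 > continuation, so V_d = 38.0000 (exercise)
Node 0 (S = 140): continuation = 1/1.04·[0.9600·3.0000 + 0.0400·38.0000] = 4.2308; exercise value = 10.0000 > continuation, so V_0 = 10.0000 (exercise)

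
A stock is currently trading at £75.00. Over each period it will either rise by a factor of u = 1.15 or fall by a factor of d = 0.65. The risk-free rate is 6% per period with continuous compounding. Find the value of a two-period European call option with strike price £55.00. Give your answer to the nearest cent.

£26.86

Risk-neutral probability p = (e^0.06 − 0.65)/(1.15 − 0.65) = 0.4118/0.5000 = 0.8237
Terminal stock prices: S_uu = 99.19, S_ud = 56.06, S_dd = 31.69
Terminal payoffs (S − K): max(44.19, 0) = 44.19, max(1.062, 0) = 1.062, max(-23.31, 0) = 0
Node u (S = 86.25): V_u = e^(−0.06)·[0.8237·44.1875 + 0.1763·1.0625] = 34.4530
Node d (S = 48.75): V_d = e^(−0.06)·[0.8237·1.0625 + 0.1763·0.0000] = 0.8242
Node 0 (S = 75): V_0 = e^(−0.06)·[0.8237·34.4530 + 0.1763·0.8242] = 26.8622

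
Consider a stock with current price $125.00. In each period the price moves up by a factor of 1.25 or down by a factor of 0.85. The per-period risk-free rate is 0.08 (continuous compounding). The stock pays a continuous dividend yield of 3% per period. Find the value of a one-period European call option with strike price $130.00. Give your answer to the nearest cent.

$12.19

Per-period risk-free factor R = e^0.08 = 1.0833; dividend-adjusted growth = e^(0.08−0.03) = 1.0513.
Risk-neutral probability p = (1.0513 − 0.85)/(1.25 − 0.85) = 0.2013/0.4000 = 0.5032
Terminal stock prices: S_u = 156.2, S_d = 106.2
Terminal payoffs (S − K): max(26.25, 0) = 26.25, max(-23.75, 0) = 0
Node 0 (S = 125): V_0 = e^(−0.08)·[0.5032·26.2500 + 0.4968·0.0000] = 12.1929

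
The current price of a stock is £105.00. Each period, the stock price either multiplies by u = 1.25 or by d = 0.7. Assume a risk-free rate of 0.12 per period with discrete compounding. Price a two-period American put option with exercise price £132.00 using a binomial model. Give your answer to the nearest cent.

£27.00

Risk-neutral probability p = (1 + 0.12 − 0.7)/(1.25 − 0.7) = 0.4200/0.5500 = 0.7636
Terminal stock prices: S_uu = 164.1, S_ud = 91.88, S_dd = 51.45
Terminal payoffs (K − S): max(-32.06, 0) = 0, max(40.12, 0) = 40.12, max(80.55, 0) = 80.55
Node u (S = 131.2): continuation = 1/1.12·[0.7636·0.0000 + 0.2364·40.1250] = 8.4679; exercise value = 0.7500 ≤ continuation, so V_u = 8.4679
Node d (S = 73.5): continuation = 1/1.12·[0.7636·40.1250 + 0.2364·80.5500] = 44.3571; exercise value = 58.5000 > continuation, so V_d = 58.5000 (exercise)
Node 0 (S = 105): continuation = 1/1.12·[0.7636·8.4679 + 0.2364·58.5000] = 18.1194; exercise value = 27.0000 > continuation, so V_0 = 27.0000 (exercise)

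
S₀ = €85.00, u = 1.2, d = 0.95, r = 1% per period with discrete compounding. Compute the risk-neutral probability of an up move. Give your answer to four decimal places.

Risk-neutral probability p = (1 + 0.01 − 0.95)/(1.2 − 0.95) = 0.0600/0.2500 = 0.2400

p = 0.2400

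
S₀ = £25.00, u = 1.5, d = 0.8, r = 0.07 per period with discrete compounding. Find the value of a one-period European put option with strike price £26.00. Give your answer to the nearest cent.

£3.44

Risk-neutral probability p = (1 + 0.07 − 0.8)/(1.5 − 0.8) = 0.2700/0.7000 = 0.3857
Terminal stock prices: S_u = 37.5, S_d = 20
Terminal payoffs (K − S): max(-11.5, 0) = 0, max(6, 0) = 6
Node 0 (S = 25): V_0 = 1/1.07·[0.3857·0.0000 + 0.6143·6.0000] = 3.4446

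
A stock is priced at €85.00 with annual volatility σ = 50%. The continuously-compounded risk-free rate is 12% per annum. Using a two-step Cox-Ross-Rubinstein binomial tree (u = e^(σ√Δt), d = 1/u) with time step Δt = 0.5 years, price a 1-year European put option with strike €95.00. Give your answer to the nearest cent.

CRR parameters: u = e^(σ√Δt) = e^(0.5·√0.5) = 1.4241, d = 1/u = 0.7022
Per-period rate: rΔt = 0.12·0.5 = 0.06, so R = e^0.06 = 1.0618
Risk-neutral probability p = (e^0.06 − 0.7022)/(1.4241 − 0.7022) = 0.3596/0.7219 = 0.4982
Terminal stock prices: S_uu = 172.4, S_ud = 85, S_dd = 41.91
Terminal payoffs (K − S): max(-77.39, 0) = 0, max(10, 0) = 10, max(53.09, 0) = 53.09
Node u (S = 121.1): V_u = e^(−0.06)·[0.4982·0.0000 + 0.5018·10.0000] = 4.7260
Node d (S = 59.69): V_d = e^(−0.06)·[0.4982·10.0000 + 0.5018·53.0892] = 29.7816
Node 0 (S = 85): V_0 = e^(−0.06)·[0.4982·4.7260 + 0.5018·29.7816] = 16.2921

€16.29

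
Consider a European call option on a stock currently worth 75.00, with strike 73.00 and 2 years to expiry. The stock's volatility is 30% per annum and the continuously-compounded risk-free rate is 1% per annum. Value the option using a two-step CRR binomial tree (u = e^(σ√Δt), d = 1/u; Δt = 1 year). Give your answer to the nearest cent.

CRR parameters: u = e^(σ√Δt) = e^(0.3·√1) = 1.3499, d = 1/u = 0.7408
Per-period rate: rΔt = 0.01·1 = 0.01, so R = e^0.01 = 1.0101
Risk-neutral probability p = (e^0.01 − 0.7408)/(1.3499 − 0.7408) = 0.2692/0.6090 = 0.4421
Terminal stock prices: S_uu = 136.7, S_ud = 75, S_dd = 41.16
Terminal payoffs (S − K): max(63.66, 0) = 63.66, max(2, 0) = 2, max(-31.84, 0) = 0
Node u (S = 101.2): V_u = e^(−0.01)·[0.4421·63.6589 + 0.5579·2.0000] = 28.9658
Node d (S = 55.56): V_d = e^(−0.01)·[0.4421·2.0000 + 0.5579·0.0000] = 0.8753
Node 0 (S = 75): V_0 = e^(−0.01)·[0.4421·28.9658 + 0.5579·0.8753] = 13.1607

13.16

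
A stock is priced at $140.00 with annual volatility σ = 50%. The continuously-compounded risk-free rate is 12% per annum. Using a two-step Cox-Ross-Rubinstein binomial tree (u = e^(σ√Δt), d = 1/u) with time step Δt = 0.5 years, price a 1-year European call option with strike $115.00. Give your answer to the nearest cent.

CRR parameters: u = e^(σ√Δt) = e^(0.5·√0.5) = 1.4241, d = 1/u = 0.7022
Per-period rate: rΔt = 0.12·0.5 = 0.06, so R = e^0.06 = 1.0618
Risk-neutral probability p = (e^0.06 − 0.7022)/(1.4241 − 0.7022) = 0.3596/0.7219 = 0.4982
Terminal stock prices: S_uu = 283.9, S_ud = 140, S_dd = 69.03
Terminal payoffs (S − K): max(168.9, 0) = 168.9, max(25, 0) = 25, max(-45.97, 0) = 0
Node u (S = 199.4): V_u = e^(−0.06)·[0.4982·168.9361 + 0.5018·25.0000] = 91.0737
Node d (S = 98.31): V_d = e^(−0.06)·[0.4982·25.0000 + 0.5018·0.0000] = 11.7291
Node 0 (S = 140): V_0 = e^(−0.06)·[0.4982·91.0737 + 0.5018·11.7291] = 48.2717

$48.27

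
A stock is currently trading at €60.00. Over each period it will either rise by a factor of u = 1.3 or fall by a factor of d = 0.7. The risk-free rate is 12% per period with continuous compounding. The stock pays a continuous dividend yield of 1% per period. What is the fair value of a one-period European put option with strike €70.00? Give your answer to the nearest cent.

Per-period risk-free factor R = e^0.12 = 1.1275; dividend-adjusted growth = e^(0.12−0.01) = 1.1163.
Risk-neutral probability p = (1.1163 − 0.7)/(1.3 − 0.7) = 0.4163/0.6000 = 0.6938
Terminal stock prices: S_u = 78, S_d = 42
Terminal payoffs (K − S): max(-8, 0) = 0, max(28, 0) = 28
Node 0 (S = 60): V_0 = e^(−0.12)·[0.6938·0.0000 + 0.3062·28.0000] = 7.6042

€7.60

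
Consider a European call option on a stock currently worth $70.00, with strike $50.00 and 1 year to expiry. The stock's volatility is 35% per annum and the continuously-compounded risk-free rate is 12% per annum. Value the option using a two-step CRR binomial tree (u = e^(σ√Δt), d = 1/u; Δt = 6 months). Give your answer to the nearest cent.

CRR parameters: u = e^(σ√Δt) = e^(0.35·√0.5) = 1.2808, d = 1/u = 0.7808
Per-period rate: rΔt = 0.12·0.5 = 0.06, so R = e^0.06 = 1.0618
Risk-neutral probability p = (e^0.06 − 0.7808)/(1.2808 − 0.7808) = 0.2811/0.5000 = 0.5621
Terminal stock prices: S_uu = 114.8, S_ud = 70, S_dd = 42.67
Terminal payoffs (S − K): max(64.83, 0) = 64.83, max(20, 0) = 20, max(-7.329, 0) = 0
Node u (S = 89.66): V_u = e^(−0.06)·[0.5621·64.8320 + 0.4379·20.0000] = 42.5680
Node d (S = 54.65): V_d = e^(−0.06)·[0.5621·20.0000 + 0.4379·0.0000] = 10.5874
Node 0 (S = 70): V_0 = e^(−0.06)·[0.5621·42.5680 + 0.4379·10.5874] = 26.9004

$26.90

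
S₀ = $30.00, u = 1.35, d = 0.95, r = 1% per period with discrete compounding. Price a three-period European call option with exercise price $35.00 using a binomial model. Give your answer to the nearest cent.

$1.56

Risk-neutral probability p = (1 + 0.01 − 0.95)/(1.35 − 0.95) = 0.0600/0.4000 = 0.1500
Terminal stock prices: S_uuu = 73.81, S_uud = 51.94, S_udd = 36.55, S_ddd = 25.72
Terminal payoffs (S − K): max(38.81, 0) = 38.81, max(16.94, 0) = 16.94, max(1.551, 0) = 1.551, max(-9.279, 0) = 0
Node uu (S = 54.68): V_uu = 1/1.01·[0.1500·38.8113 + 0.8500·16.9413] = 20.0215
Node ud (S = 38.48): V_ud = 1/1.01·[0.1500·16.9413 + 0.8500·1.5512] = 3.8215
Node dd (S = 27.07): V_dd = 1/1.01·[0.1500·1.5512 + 0.8500·0.0000] = 0.2304
Node u (S = 40.5): V_u = 1/1.01·[0.1500·20.0215 + 0.8500·3.8215] = 6.1896
Node d (S = 28.5): V_d = 1/1.01·[0.1500·3.8215 + 0.8500·0.2304] = 0.7614
Node 0 (S = 30): V_0 = 1/1.01·[0.1500·6.1896 + 0.8500·0.7614] = 1.5601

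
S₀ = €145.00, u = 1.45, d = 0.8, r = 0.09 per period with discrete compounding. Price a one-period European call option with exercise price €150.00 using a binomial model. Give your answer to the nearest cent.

Risk-neutral probability p = (1 + 0.09 − 0.8)/(1.45 − 0.8) = 0.2900/0.6500 = 0.4462
Terminal stock prices: S_u = 210.2, S_d = 116
Terminal payoffs (S − K): max(60.25, 0) = 60.25, max(-34, 0) = 0
Node 0 (S = 145): V_0 = 1/1.09·[0.4462·60.2500 + 0.5538·0.0000] = 24.6613

€24.66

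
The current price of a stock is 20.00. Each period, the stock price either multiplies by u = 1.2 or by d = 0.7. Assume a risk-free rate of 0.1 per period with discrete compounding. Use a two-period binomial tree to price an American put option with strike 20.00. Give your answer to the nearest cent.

1.51

Risk-neutral probability p = (1 + 0.1 − 0.7)/(1.2 − 0.7) = 0.4000/0.5000 = 0.8000
Terminal stock prices: S_uu = 28.8, S_ud = 16.8, S_dd = 9.8
Terminal payoffs (K − S): max(-8.8, 0) = 0, max(3.2, 0) = 3.2, max(10.2, 0) = 10.2
Node u (S = 24): continuation = 1/1.1·[0.8000·0.0000 + 0.2000·3.2000] = 0.5818; exercise value = 0.0000 ≤ continuation, so V_u = 0.5818
Node d (S = 14): continuation = 1/1.1·[0.8000·3.2000 + 0.2000·10.2000] = 4.1818; exercise value = 6.0000 > continuation, so V_d = 6.0000 (exercise)
Node 0 (S = 20): continuation = 1/1.1·[0.8000·0.5818 + 0.2000·6.0000] = 1.5140; exercise value = 0.0000 ≤ continuation, so V_0 = 1.5140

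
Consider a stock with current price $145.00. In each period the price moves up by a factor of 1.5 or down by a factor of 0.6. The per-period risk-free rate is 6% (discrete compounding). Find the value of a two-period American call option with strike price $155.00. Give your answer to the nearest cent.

$39.82

Risk-neutral probability p = (1 + 0.06 − 0.6)/(1.5 − 0.6) = 0.4600/0.9000 = 0.5111
Terminal stock prices: S_uu = 326.2, S_ud = 130.5, S_dd = 52.2
Terminal payoffs (S − K): max(171.2, 0) = 171.2, max(-24.5, 0) = 0, max(-102.8, 0) = 0
Node u (S = 217.5): continuation = 1/1.06·[0.5111·171.2500 + 0.4889·0.0000] = 82.5734; exercise value = 62.5000 ≤ continuation, so V_u = 82.5734
Node d (S = 87): continuation = 1/1.06·[0.5111·0.0000 + 0.4889·0.0000] = 0.0000; exercise value = 0.0000 ≤ continuation, so V_d = 0.0000
Node 0 (S = 145): continuation = 1/1.06·[0.5111·82.5734 + 0.4889·0.0000] = 39.8153; exercise value = 0.0000 ≤ continuation, so V_0 = 39.8153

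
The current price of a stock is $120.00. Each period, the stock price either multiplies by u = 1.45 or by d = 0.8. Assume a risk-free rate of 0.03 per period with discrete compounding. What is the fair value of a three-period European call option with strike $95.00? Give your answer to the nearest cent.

$41.35

Risk-neutral probability p = (1 + 0.03 − 0.8)/(1.45 − 0.8) = 0.2300/0.6500 = 0.3538
Terminal stock prices: S_uuu = 365.8, S_uud = 201.8, S_udd = 111.4, S_ddd = 61.44
Terminal payoffs (S − K): max(270.8, 0) = 270.8, max(106.8, 0) = 106.8, max(16.36, 0) = 16.36, max(-33.56, 0) = 0
Node uu (S = 252.3): V_uu = 1/1.03·[0.3538·270.8350 + 0.6462·106.8400] = 160.0670
Node ud (S = 139.2): V_ud = 1/1.03·[0.3538·106.8400 + 0.6462·16.3600] = 46.9670
Node dd (S = 76.8): V_dd = 1/1.03·[0.3538·16.3600 + 0.6462·0.0000] = 5.6203
Node u (S = 174): V_u = 1/1.03·[0.3538·160.0670 + 0.6462·46.9670] = 84.4534
Node d (S = 96): V_d = 1/1.03·[0.3538·46.9670 + 0.6462·5.6203] = 19.6609
Node 0 (S = 120): V_0 = 1/1.03·[0.3538·84.4534 + 0.6462·19.6609] = 41.3470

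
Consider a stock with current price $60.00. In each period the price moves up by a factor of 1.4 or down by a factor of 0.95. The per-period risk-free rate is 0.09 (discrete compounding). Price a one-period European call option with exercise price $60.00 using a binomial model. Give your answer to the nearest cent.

Risk-neutral probability p = (1 + 0.09 − 0.95)/(1.4 − 0.95) = 0.1400/0.4500 = 0.3111
Terminal stock prices: S_u = 84, S_d = 57
Terminal payoffs (S − K): max(24, 0) = 24, max(-3, 0) = 0
Node 0 (S = 60): V_0 = 1/1.09·[0.3111·24.0000 + 0.6889·0.0000] = 6.8502

$6.85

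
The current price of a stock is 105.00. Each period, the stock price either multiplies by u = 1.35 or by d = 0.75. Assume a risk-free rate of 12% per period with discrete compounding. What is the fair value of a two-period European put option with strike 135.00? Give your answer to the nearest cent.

Risk-neutral probability p = (1 + 0.12 − 0.75)/(1.35 − 0.75) = 0.3700/0.6000 = 0.6167
Terminal stock prices: S_uu = 191.4, S_ud = 106.3, S_dd = 59.06
Terminal payoffs (K − S): max(-56.36, 0) = 0, max(28.69, 0) = 28.69, max(75.94, 0) = 75.94
Node u (S = 141.8): V_u = 1/1.12·[0.6167·0.0000 + 0.3833·28.6875] = 9.8186
Node d (S = 78.75): V_d = 1/1.12·[0.6167·28.6875 + 0.3833·75.9375] = 41.7857
Node 0 (S = 105): V_0 = 1/1.12·[0.6167·9.8186 + 0.3833·41.7857] = 19.7078

19.71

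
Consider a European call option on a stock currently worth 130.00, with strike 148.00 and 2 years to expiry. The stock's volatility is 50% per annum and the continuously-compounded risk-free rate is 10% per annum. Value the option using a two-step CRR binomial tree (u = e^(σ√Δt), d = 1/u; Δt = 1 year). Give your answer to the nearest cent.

38.49

CRR parameters: u = e^(σ√Δt) = e^(0.5·√1) = 1.6487, d = 1/u = 0.6065
Per-period rate: rΔt = 0.1·1 = 0.1, so R = e^0.1 = 1.1052
Risk-neutral probability p = (e^0.1 − 0.6065)/(1.6487 − 0.6065) = 0.4986/1.0422 = 0.4785
Terminal stock prices: S_uu = 353.4, S_ud = 130, S_dd = 47.82
Terminal payoffs (S − K): max(205.4, 0) = 205.4, max(-18, 0) = 0, max(-100.2, 0) = 0
Node u (S = 214.3): V_u = e^(−0.1)·[0.4785·205.3766 + 0.5215·0.0000] = 88.9123
Node d (S = 78.85): V_d = e^(−0.1)·[0.4785·0.0000 + 0.5215·0.0000] = 0.0000
Node 0 (S = 130): V_0 = e^(−0.1)·[0.4785·88.9123 + 0.5215·0.0000] = 38.4922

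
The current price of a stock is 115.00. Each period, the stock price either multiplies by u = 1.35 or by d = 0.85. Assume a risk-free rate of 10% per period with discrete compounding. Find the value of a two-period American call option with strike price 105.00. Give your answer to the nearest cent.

Risk-neutral probability p = (1 + 0.1 − 0.85)/(1.35 − 0.85) = 0.2500/0.5000 = 0.5000
Terminal stock prices: S_uu = 209.6, S_ud = 132, S_dd = 83.09
Terminal payoffs (S − K): max(104.6, 0) = 104.6, max(26.96, 0) = 26.96, max(-21.91, 0) = 0
Node u (S = 155.2): continuation = 1/1.1·[0.5000·104.5875 + 0.5000·26.9625] = 59.7955; exercise value = 50.2500 ≤ continuation, so V_u = 59.7955
Node d (S = 97.75): continuation = 1/1.1·[0.5000·26.9625 + 0.5000·0.0000] = 12.2557; exercise value = 0.0000 ≤ continuation, so V_d = 12.2557
Node 0 (S = 115): continuation = 1/1.1·[0.5000·59.7955 + 0.5000·12.2557] = 32.7505; exercise value = 10.0000 ≤ continuation, so V_0 = 32.7505

32.75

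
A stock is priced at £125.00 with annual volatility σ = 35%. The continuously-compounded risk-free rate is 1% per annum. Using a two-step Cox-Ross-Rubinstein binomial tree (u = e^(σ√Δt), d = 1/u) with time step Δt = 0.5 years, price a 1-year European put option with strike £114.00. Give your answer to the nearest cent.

CRR parameters: u = e^(σ√Δt) = e^(0.35·√0.5) = 1.2808, d = 1/u = 0.7808
Per-period rate: rΔt = 0.01·0.5 = 0.005, so R = e^0.005 = 1.0050
Risk-neutral probability p = (e^0.005 − 0.7808)/(1.2808 − 0.7808) = 0.2243/0.5000 = 0.4485
Terminal stock prices: S_uu = 205.1, S_ud = 125, S_dd = 76.2
Terminal payoffs (K − S): max(-91.06, 0) = 0, max(-11, 0) = 0, max(37.8, 0) = 37.8
Node u (S = 160.1): V_u = e^(−0.005)·[0.4485·0.0000 + 0.5515·0.0000] = 0.0000
Node d (S = 97.6): V_d = e^(−0.005)·[0.4485·0.0000 + 0.5515·37.8017] = 20.7449
Node 0 (S = 125): V_0 = e^(−0.005)·[0.4485·0.0000 + 0.5515·20.7449] = 11.3845

£11.38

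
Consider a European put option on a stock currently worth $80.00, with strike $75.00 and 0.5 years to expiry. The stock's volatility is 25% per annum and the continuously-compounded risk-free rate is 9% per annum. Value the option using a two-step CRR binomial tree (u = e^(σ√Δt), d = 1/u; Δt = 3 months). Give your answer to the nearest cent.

$2.35

CRR parameters: u = e^(σ√Δt) = e^(0.25·√0.25) = 1.1331, d = 1/u = 0.8825
Per-period rate: rΔt = 0.09·0.25 = 0.0225, so R = e^0.0225 = 1.0228
Risk-neutral probability p = (e^0.0225 − 0.8825)/(1.1331 − 0.8825) = 0.1403/0.2507 = 0.5596
Terminal stock prices: S_uu = 102.7, S_ud = 80, S_dd = 62.3
Terminal payoffs (K − S): max(-27.72, 0) = 0, max(-5, 0) = 0, max(12.7, 0) = 12.7
Node u (S = 90.65): V_u = e^(−0.0225)·[0.5596·0.0000 + 0.4404·0.0000] = 0.0000
Node d (S = 70.6): V_d = e^(−0.0225)·[0.5596·0.0000 + 0.4404·12.6959] = 5.4672
Node 0 (S = 80): V_0 = e^(−0.0225)·[0.5596·0.0000 + 0.4404·5.4672] = 2.3543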